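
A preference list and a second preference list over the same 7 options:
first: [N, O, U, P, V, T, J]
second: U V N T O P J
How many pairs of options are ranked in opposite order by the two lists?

There are 7 pairs.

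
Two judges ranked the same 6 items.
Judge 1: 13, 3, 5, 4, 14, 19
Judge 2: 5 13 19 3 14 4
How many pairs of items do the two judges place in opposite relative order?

Assign each item its position (1..6) in the first ordering, then rewrite the second ordering as that position sequence:
positions: 13→1, 3→2, 5→3, 4→4, 14→5, 19→6
second ordering as positions: [3, 1, 6, 2, 5, 4]
Discordant pairs = inversions in this position sequence.
3: 1, 2 → 2
1: 0
6: 2, 5, 4 → 3
2: 0
5: 4 → 1
4: 0
Total: 2 + 0 + 3 + 0 + 1 + 0 = 6

6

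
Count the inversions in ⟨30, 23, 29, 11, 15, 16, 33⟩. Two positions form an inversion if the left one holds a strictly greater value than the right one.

There are 11 out-of-order pairs.

Out-of-order index pairs (1-indexed):
(1,2): 30 > 23
(1,3): 30 > 29
(1,4): 30 > 11
(1,5): 30 > 15
(1,6): 30 > 16
(2,4): 23 > 11
(2,5): 23 > 15
(2,6): 23 > 16
(3,4): 29 > 11
(3,5): 29 > 15
(3,6): 29 > 16
That's 11 pairs.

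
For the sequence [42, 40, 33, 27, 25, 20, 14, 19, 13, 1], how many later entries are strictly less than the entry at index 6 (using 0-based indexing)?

The element at index 6 is 14.
Elements after it: 19, 13, 1
Those smaller than 14: 13, 1

2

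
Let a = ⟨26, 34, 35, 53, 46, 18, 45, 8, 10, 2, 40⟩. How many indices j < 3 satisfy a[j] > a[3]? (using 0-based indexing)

The element at index 3 is 53.
Elements before it: 26, 34, 35
None of them are larger than 53.

0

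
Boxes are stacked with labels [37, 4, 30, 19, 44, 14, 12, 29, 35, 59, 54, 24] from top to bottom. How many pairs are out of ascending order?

26 inversions

For each element, count later entries that are smaller:
37 → 4, 30, 19, 14, 12, 29, 35, 24 → 8
4 → none → 0
30 → 19, 14, 12, 29, 24 → 5
19 → 14, 12 → 2
44 → 14, 12, 29, 35, 24 → 5
14 → 12 → 1
12 → none → 0
29 → 24 → 1
35 → 24 → 1
59 → 54, 24 → 2
54 → 24 → 1
24 → none → 0
Sum: 8 + 0 + 5 + 2 + 5 + 1 + 0 + 1 + 1 + 2 + 1 + 0 = 26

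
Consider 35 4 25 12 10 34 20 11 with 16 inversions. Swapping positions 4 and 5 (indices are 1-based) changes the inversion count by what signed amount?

-1

Positions 4 and 5 hold 12 and 10; after swapping, the array is [35, 4, 25, 10, 12, 34, 20, 11].
For each element, count later entries that are smaller:
35: 7
4: 0
25: 4
10: 0
12: 1
34: 2
20: 1
11: 0
Sum: 7 + 0 + 4 + 0 + 1 + 2 + 1 + 0 = 15
Change: 15 − 16 = -1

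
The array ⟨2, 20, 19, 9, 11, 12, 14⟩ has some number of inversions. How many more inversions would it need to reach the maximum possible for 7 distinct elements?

Maximum inversions for 7 distinct elements is C(7, 2) = 7·6/2 = 21.
Current inversions — for each element, count later smaller elements:
2: 0
20: 5
19: 4
9: 0
11: 0
12: 0
14: 0
Current total: 0 + 5 + 4 + 0 + 0 + 0 + 0 = 9
Shortfall: 21 − 9 = 12

12 inversions short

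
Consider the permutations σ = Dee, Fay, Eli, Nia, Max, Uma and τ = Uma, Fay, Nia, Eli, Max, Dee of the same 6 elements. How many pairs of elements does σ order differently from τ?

Assign each item its position (1..6) in the first ordering, then rewrite the second ordering as that position sequence:
positions: Dee→1, Fay→2, Eli→3, Nia→4, Max→5, Uma→6
second ordering as positions: [6, 2, 4, 3, 5, 1]
Discordant pairs = inversions in this position sequence.
6: 2, 4, 3, 5, 1 → 5
2: 1 → 1
4: 3, 1 → 2
3: 1 → 1
5: 1 → 1
1: 0
Total: 5 + 1 + 2 + 1 + 1 + 0 = 10

10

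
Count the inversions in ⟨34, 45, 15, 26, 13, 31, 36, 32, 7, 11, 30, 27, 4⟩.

53 inversions

Sweep left to right; for each value list the smaller values that follow it:
34: 10
45: 11
15: 4
26: 4
13: 3
31: 5
36: 6
32: 5
7: 1
11: 1
30: 2
27: 1
4: 0
Sum: 10 + 11 + 4 + 4 + 3 + 5 + 6 + 5 + 1 + 1 + 2 + 1 + 0 = 53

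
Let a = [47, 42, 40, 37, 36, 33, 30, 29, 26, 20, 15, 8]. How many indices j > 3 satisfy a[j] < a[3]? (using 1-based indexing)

The element at index 3 is 40.
Elements after it: 37, 36, 33, 30, 29, 26, 20, 15, 8
Those smaller than 40: 37, 36, 33, 30, 29, 26, 20, 15, 8

9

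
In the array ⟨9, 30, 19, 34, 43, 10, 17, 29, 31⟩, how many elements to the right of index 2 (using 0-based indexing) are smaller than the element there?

2 such elements

The element at index 2 is 19.
Elements after it: 34, 43, 10, 17, 29, 31
Those smaller than 19: 10, 17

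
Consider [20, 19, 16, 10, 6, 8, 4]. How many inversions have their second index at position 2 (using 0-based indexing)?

2 such elements

The element at index 2 is 16.
Elements before it: 20, 19
Those larger than 16: 20, 19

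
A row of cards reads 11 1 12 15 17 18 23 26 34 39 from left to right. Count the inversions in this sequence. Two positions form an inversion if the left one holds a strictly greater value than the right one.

1 out-of-order pair

Count, for each position, how many later elements it exceeds:
11 → 1 → 1
1 → none → 0
12 → none → 0
15 → none → 0
17 → none → 0
18 → none → 0
23 → none → 0
26 → none → 0
34 → none → 0
39 → none → 0
Sum: 1 + 0 + 0 + 0 + 0 + 0 + 0 + 0 + 0 + 0 = 1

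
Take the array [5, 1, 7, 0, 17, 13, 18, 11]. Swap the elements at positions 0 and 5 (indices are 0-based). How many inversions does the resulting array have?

11

Positions 0 and 5 hold 5 and 13; after swapping, the array is [13, 1, 7, 0, 17, 5, 18, 11].
Sweep left to right; for each value list the smaller values that follow it:
13: 5
1: 1
7: 2
0: 0
17: 2
5: 0
18: 1
11: 0
Sum: 5 + 1 + 2 + 0 + 2 + 0 + 1 + 0 = 11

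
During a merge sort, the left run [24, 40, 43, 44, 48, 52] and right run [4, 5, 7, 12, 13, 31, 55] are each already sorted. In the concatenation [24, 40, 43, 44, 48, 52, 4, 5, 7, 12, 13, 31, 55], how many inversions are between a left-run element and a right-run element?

There are 35 split inversions.

Count, for every r in R, how many entries of L exceed r:
r = 4: 24, 40, 43, 44, 48, 52 → 6
r = 5: 24, 40, 43, 44, 48, 52 → 6
r = 7: 24, 40, 43, 44, 48, 52 → 6
r = 12: 24, 40, 43, 44, 48, 52 → 6
r = 13: 24, 40, 43, 44, 48, 52 → 6
r = 31: 40, 43, 44, 48, 52 → 5
r = 55: none → 0
Cross-inversions: 6 + 6 + 6 + 6 + 6 + 5 + 0 = 35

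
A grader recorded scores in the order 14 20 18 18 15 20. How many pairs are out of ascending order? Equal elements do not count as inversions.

5 inversions

Count, for each position, how many later elements it exceeds:
14: 0
20: 3
18: 1
18: 1
15: 0
20: 0
Sum: 0 + 3 + 1 + 1 + 0 + 0 = 5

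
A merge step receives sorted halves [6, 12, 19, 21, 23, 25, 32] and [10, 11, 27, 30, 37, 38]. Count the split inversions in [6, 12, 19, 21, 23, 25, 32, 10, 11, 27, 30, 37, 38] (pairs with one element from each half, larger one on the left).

Take each right-half value and tally the left-half values above it:
r = 10: 12, 19, 21, 23, 25, 32 → 6
r = 11: 12, 19, 21, 23, 25, 32 → 6
r = 27: 32 → 1
r = 30: 32 → 1
r = 37: none → 0
r = 38: none → 0
Cross-inversions: 6 + 6 + 1 + 1 + 0 + 0 = 14

14 split inversions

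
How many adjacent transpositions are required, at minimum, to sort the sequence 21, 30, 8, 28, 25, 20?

9

The minimum number of adjacent swaps to sort an array equals its inversion count, since every such swap removes exactly one inversion.
Count inversions — for each element, later elements that are smaller:
21: 8, 20 → 2
30: 8, 28, 25, 20 → 4
8: none → 0
28: 25, 20 → 2
25: 20 → 1
20: none → 0
Total inversions: 2 + 4 + 0 + 2 + 1 + 0 = 9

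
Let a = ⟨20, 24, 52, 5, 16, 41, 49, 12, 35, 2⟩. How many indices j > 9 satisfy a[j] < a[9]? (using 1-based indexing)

1 such element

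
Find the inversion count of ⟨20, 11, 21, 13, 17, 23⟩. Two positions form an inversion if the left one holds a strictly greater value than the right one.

For each element, count later entries that are smaller:
20 → 11, 13, 17 → 3
11 → none → 0
21 → 13, 17 → 2
13 → none → 0
17 → none → 0
23 → none → 0
Sum: 3 + 0 + 2 + 0 + 0 + 0 = 5

5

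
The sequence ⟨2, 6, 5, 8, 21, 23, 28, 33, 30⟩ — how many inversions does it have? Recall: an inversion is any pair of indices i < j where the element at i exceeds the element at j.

2

Count, for each position, how many later elements it exceeds:
2 → none → 0
6 → 5 → 1
5 → none → 0
8 → none → 0
21 → none → 0
23 → none → 0
28 → none → 0
33 → 30 → 1
30 → none → 0
Sum: 0 + 1 + 0 + 0 + 0 + 0 + 0 + 1 + 0 = 2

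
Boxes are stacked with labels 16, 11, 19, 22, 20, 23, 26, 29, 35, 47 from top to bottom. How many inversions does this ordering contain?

Sweep left to right; for each value list the smaller values that follow it:
16: 1
11: 0
19: 0
22: 1
20: 0
23: 0
26: 0
29: 0
35: 0
47: 0
Sum: 1 + 0 + 0 + 1 + 0 + 0 + 0 + 0 + 0 + 0 = 2

2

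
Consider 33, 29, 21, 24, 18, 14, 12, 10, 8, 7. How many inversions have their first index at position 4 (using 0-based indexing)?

The element at index 4 is 18.
Elements after it: 14, 12, 10, 8, 7
Those smaller than 18: 14, 12, 10, 8, 7

5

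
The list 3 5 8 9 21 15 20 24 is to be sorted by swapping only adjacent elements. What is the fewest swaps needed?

2

Minimum adjacent swaps = number of inversions (each swap of adjacent out-of-order elements removes one inversion and no swap can remove more).
Count inversions — for each element, later elements that are smaller:
3: none → 0
5: none → 0
8: none → 0
9: none → 0
21: 15, 20 → 2
15: none → 0
20: none → 0
24: none → 0
Total inversions: 0 + 0 + 0 + 0 + 2 + 0 + 0 + 0 = 2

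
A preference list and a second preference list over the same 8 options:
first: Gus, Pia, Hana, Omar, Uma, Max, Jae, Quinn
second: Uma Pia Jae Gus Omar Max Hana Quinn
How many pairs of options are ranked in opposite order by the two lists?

11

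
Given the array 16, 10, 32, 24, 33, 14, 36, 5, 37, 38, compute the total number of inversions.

13

Element-by-element contributions:
16: 3
10: 1
32: 3
24: 2
33: 2
14: 1
36: 1
5: 0
37: 0
38: 0
Sum: 3 + 1 + 3 + 2 + 2 + 1 + 1 + 0 + 0 + 0 = 13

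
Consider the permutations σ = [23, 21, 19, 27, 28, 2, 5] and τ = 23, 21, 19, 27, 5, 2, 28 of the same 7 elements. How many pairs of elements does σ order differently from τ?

Assign each item its position (1..7) in the first ordering, then rewrite the second ordering as that position sequence:
positions: 23→1, 21→2, 19→3, 27→4, 28→5, 2→6, 5→7
second ordering as positions: [1, 2, 3, 4, 7, 6, 5]
Discordant pairs = inversions in this position sequence.
1: 0
2: 0
3: 0
4: 0
7: 6, 5 → 2
6: 5 → 1
5: 0
Total: 0 + 0 + 0 + 0 + 2 + 1 + 0 = 3

3 discordant pairs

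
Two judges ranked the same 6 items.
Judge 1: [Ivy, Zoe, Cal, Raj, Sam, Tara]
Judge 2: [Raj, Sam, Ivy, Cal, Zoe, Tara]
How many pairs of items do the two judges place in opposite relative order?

7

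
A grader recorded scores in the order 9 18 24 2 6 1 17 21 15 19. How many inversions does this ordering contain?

20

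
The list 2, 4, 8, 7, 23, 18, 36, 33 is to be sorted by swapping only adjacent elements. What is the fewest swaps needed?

3

Minimum adjacent swaps = number of inversions (each swap of adjacent out-of-order elements removes one inversion and no swap can remove more).
Count inversions — for each element, later elements that are smaller:
2: none → 0
4: none → 0
8: 7 → 1
7: none → 0
23: 18 → 1
18: none → 0
36: 33 → 1
33: none → 0
Total inversions: 0 + 0 + 1 + 0 + 1 + 0 + 1 + 0 = 3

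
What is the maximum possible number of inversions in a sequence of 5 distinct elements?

10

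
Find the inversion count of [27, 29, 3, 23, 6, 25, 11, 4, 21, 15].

28 out-of-order pairs

For each element, count later entries that are smaller:
27 → 3, 23, 6, 25, 11, 4, 21, 15 → 8
29 → 3, 23, 6, 25, 11, 4, 21, 15 → 8
3 → none → 0
23 → 6, 11, 4, 21, 15 → 5
6 → 4 → 1
25 → 11, 4, 21, 15 → 4
11 → 4 → 1
4 → none → 0
21 → 15 → 1
15 → none → 0
Sum: 8 + 8 + 0 + 5 + 1 + 4 + 1 + 0 + 1 + 0 = 28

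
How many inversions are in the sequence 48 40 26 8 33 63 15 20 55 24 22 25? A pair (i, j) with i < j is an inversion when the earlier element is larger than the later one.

Element-by-element contributions:
48 → 40, 26, 8, 33, 15, 20, 24, 22, 25 → 9
40 → 26, 8, 33, 15, 20, 24, 22, 25 → 8
26 → 8, 15, 20, 24, 22, 25 → 6
8 → none → 0
33 → 15, 20, 24, 22, 25 → 5
63 → 15, 20, 55, 24, 22, 25 → 6
15 → none → 0
20 → none → 0
55 → 24, 22, 25 → 3
24 → 22 → 1
22 → none → 0
25 → none → 0
Sum: 9 + 8 + 6 + 0 + 5 + 6 + 0 + 0 + 3 + 1 + 0 + 0 = 38

38 inversions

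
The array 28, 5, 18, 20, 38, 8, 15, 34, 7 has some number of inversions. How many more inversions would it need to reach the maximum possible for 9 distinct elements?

Maximum inversions for 9 distinct elements is C(9, 2) = 9·8/2 = 36.
Current inversions — for each element, count later smaller elements:
28: 6
5: 0
18: 3
20: 3
38: 4
8: 1
15: 1
34: 1
7: 0
Current total: 6 + 0 + 3 + 3 + 4 + 1 + 1 + 1 + 0 = 19
Shortfall: 36 − 19 = 17

17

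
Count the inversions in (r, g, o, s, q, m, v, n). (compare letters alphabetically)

Count, for each position, how many later elements it exceeds:
r: 5
g: 0
o: 2
s: 3
q: 2
m: 0
v: 1
n: 0
Sum: 5 + 0 + 2 + 3 + 2 + 0 + 1 + 0 = 13

Inversions: 13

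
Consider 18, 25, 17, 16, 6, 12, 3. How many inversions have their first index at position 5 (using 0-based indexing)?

1

The element at index 5 is 12.
Elements after it: 3
Those smaller than 12: 3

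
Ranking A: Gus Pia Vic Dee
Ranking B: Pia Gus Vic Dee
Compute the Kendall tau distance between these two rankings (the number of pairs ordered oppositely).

Assign each item its position (1..4) in the first ordering, then rewrite the second ordering as that position sequence:
positions: Gus→1, Pia→2, Vic→3, Dee→4
second ordering as positions: [2, 1, 3, 4]
Discordant pairs = inversions in this position sequence.
2: 1 → 1
1: 0
3: 0
4: 0
Total: 1 + 0 + 0 + 0 = 1

1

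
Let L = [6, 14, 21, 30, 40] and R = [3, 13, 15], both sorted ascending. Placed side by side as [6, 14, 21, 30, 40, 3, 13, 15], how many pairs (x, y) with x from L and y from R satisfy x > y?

For each element r of the right run, count left-run elements greater than r:
r = 3: 6, 14, 21, 30, 40 → 5
r = 13: 14, 21, 30, 40 → 4
r = 15: 21, 30, 40 → 3
Cross-inversions: 5 + 4 + 3 = 12

12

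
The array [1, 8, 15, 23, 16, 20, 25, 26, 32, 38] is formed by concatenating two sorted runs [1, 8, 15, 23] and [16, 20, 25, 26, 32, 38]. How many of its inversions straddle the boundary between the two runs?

2

Take each right-half value and tally the left-half values above it:
r = 16: 23 → 1
r = 20: 23 → 1
r = 25: none → 0
r = 26: none → 0
r = 32: none → 0
r = 38: none → 0
Cross-inversions: 1 + 1 + 0 + 0 + 0 + 0 = 2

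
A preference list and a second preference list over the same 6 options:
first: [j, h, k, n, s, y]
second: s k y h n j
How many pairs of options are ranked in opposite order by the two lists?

Assign each item its position (1..6) in the first ordering, then rewrite the second ordering as that position sequence:
positions: j→1, h→2, k→3, n→4, s→5, y→6
second ordering as positions: [5, 3, 6, 2, 4, 1]
Discordant pairs = inversions in this position sequence.
5: 3, 2, 4, 1 → 4
3: 2, 1 → 2
6: 2, 4, 1 → 3
2: 1 → 1
4: 1 → 1
1: 0
Total: 4 + 2 + 3 + 1 + 1 + 0 = 11

11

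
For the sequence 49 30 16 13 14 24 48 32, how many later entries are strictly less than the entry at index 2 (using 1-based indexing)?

The element at index 2 is 30.
Elements after it: 16, 13, 14, 24, 48, 32
Those smaller than 30: 16, 13, 14, 24

4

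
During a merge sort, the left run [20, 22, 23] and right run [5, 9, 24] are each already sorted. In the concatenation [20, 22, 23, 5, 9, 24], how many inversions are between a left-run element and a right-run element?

Count, for every r in R, how many entries of L exceed r:
r = 5: 20, 22, 23 → 3
r = 9: 20, 22, 23 → 3
r = 24: none → 0
Cross-inversions: 3 + 3 + 0 = 6

6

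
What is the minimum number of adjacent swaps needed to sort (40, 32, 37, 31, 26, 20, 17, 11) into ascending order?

Minimum adjacent swaps = number of inversions (each swap of adjacent out-of-order elements removes one inversion and no swap can remove more).
Count inversions — for each element, later elements that are smaller:
40: 32, 37, 31, 26, 20, 17, 11 → 7
32: 31, 26, 20, 17, 11 → 5
37: 31, 26, 20, 17, 11 → 5
31: 26, 20, 17, 11 → 4
26: 20, 17, 11 → 3
20: 17, 11 → 2
17: 11 → 1
11: none → 0
Total inversions: 7 + 5 + 5 + 4 + 3 + 2 + 1 + 0 = 27

27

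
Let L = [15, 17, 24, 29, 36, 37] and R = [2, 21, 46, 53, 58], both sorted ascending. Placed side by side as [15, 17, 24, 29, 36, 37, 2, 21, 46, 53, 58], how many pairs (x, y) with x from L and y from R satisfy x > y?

There are 10 split inversions.

For each element r of the right run, count left-run elements greater than r:
r = 2: 15, 17, 24, 29, 36, 37 → 6
r = 21: 24, 29, 36, 37 → 4
r = 46: none → 0
r = 53: none → 0
r = 58: none → 0
Cross-inversions: 6 + 4 + 0 + 0 + 0 = 10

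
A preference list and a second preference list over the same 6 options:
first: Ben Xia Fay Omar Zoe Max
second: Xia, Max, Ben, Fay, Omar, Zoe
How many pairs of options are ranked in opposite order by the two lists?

5

Assign each item its position (1..6) in the first ordering, then rewrite the second ordering as that position sequence:
positions: Ben→1, Xia→2, Fay→3, Omar→4, Zoe→5, Max→6
second ordering as positions: [2, 6, 1, 3, 4, 5]
Discordant pairs = inversions in this position sequence.
2: 1 → 1
6: 1, 3, 4, 5 → 4
1: 0
3: 0
4: 0
5: 0
Total: 1 + 4 + 0 + 0 + 0 + 0 = 5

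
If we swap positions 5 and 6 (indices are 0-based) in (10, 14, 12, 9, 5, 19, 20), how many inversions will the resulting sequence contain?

Inversions: 9

Positions 5 and 6 hold 19 and 20; after swapping, the array is [10, 14, 12, 9, 5, 20, 19].
Element-by-element contributions:
10: 2
14: 3
12: 2
9: 1
5: 0
20: 1
19: 0
Sum: 2 + 3 + 2 + 1 + 0 + 1 + 0 = 9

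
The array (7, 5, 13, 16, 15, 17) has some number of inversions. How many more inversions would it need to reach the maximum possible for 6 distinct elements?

13 inversions short

Maximum inversions for 6 distinct elements is C(6, 2) = 6·5/2 = 15.
Current inversions — for each element, count later smaller elements:
7: 1
5: 0
13: 0
16: 1
15: 0
17: 0
Current total: 1 + 0 + 0 + 1 + 0 + 0 = 2
Shortfall: 15 − 2 = 13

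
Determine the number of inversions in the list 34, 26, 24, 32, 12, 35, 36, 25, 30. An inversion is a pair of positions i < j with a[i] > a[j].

Count, for each position, how many later elements it exceeds:
34 → 26, 24, 32, 12, 25, 30 → 6
26 → 24, 12, 25 → 3
24 → 12 → 1
32 → 12, 25, 30 → 3
12 → none → 0
35 → 25, 30 → 2
36 → 25, 30 → 2
25 → none → 0
30 → none → 0
Sum: 6 + 3 + 1 + 3 + 0 + 2 + 2 + 0 + 0 = 17

17 out-of-order pairs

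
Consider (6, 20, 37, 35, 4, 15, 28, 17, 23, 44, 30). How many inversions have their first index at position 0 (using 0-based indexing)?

The element at index 0 is 6.
Elements after it: 20, 37, 35, 4, 15, 28, 17, 23, 44, 30
Those smaller than 6: 4

1 such element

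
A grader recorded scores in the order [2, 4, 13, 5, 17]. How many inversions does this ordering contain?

Out-of-order pairs: 1

Listing every pair i<j with a[i]>a[j] (using 0-based positions):
(2,3): 13 > 5
That's 1 pair.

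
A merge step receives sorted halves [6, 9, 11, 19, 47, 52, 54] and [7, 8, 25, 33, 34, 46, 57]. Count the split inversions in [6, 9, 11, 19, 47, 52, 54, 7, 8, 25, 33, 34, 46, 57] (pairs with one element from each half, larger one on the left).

24 cross-inversions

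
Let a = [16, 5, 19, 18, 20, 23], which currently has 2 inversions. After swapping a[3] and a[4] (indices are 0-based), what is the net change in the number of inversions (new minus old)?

Positions 3 and 4 hold 18 and 20; after swapping, the array is [16, 5, 19, 20, 18, 23].
Element-by-element contributions:
16 → 5 → 1
5 → none → 0
19 → 18 → 1
20 → 18 → 1
18 → none → 0
23 → none → 0
Sum: 1 + 0 + 1 + 1 + 0 + 0 = 3
Change: 3 − 2 = +1

+1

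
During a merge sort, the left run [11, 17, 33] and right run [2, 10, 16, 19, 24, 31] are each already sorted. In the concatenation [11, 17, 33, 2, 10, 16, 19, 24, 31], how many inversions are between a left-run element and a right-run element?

For each element r of the right run, count left-run elements greater than r:
r = 2: 11, 17, 33 → 3
r = 10: 11, 17, 33 → 3
r = 16: 17, 33 → 2
r = 19: 33 → 1
r = 24: 33 → 1
r = 31: 33 → 1
Cross-inversions: 3 + 3 + 2 + 1 + 1 + 1 = 11

11 cross-inversions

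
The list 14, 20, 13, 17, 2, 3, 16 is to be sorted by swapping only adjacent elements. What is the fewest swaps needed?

Each adjacent swap fixes exactly one inversion, so the minimum swap count equals the number of inversions.
Count inversions — for each element, later elements that are smaller:
14: 13, 2, 3 → 3
20: 13, 17, 2, 3, 16 → 5
13: 2, 3 → 2
17: 2, 3, 16 → 3
2: none → 0
3: none → 0
16: none → 0
Total inversions: 3 + 5 + 2 + 3 + 0 + 0 + 0 = 13

Swaps: 13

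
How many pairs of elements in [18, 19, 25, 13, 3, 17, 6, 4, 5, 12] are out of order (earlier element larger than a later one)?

32 inversions

Sweep left to right; for each value list the smaller values that follow it:
18 → 13, 3, 17, 6, 4, 5, 12 → 7
19 → 13, 3, 17, 6, 4, 5, 12 → 7
25 → 13, 3, 17, 6, 4, 5, 12 → 7
13 → 3, 6, 4, 5, 12 → 5
3 → none → 0
17 → 6, 4, 5, 12 → 4
6 → 4, 5 → 2
4 → none → 0
5 → none → 0
12 → none → 0
Sum: 7 + 7 + 7 + 5 + 0 + 4 + 2 + 0 + 0 + 0 = 32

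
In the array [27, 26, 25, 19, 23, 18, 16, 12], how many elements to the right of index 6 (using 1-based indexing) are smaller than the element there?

The element at index 6 is 18.
Elements after it: 16, 12
Those smaller than 18: 16, 12

2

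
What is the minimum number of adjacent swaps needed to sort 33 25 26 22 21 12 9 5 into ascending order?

Each adjacent swap fixes exactly one inversion, so the minimum swap count equals the number of inversions.
Count inversions — for each element, later elements that are smaller:
33: 25, 26, 22, 21, 12, 9, 5 → 7
25: 22, 21, 12, 9, 5 → 5
26: 22, 21, 12, 9, 5 → 5
22: 21, 12, 9, 5 → 4
21: 12, 9, 5 → 3
12: 9, 5 → 2
9: 5 → 1
5: none → 0
Total inversions: 7 + 5 + 5 + 4 + 3 + 2 + 1 + 0 = 27

Swaps: 27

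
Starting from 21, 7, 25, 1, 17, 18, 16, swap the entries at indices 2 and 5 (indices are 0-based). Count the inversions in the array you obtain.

Positions 2 and 5 hold 25 and 18; after swapping, the array is [21, 7, 18, 1, 17, 25, 16].
Sweep left to right; for each value list the smaller values that follow it:
21 → 7, 18, 1, 17, 16 → 5
7 → 1 → 1
18 → 1, 17, 16 → 3
1 → none → 0
17 → 16 → 1
25 → 16 → 1
16 → none → 0
Sum: 5 + 1 + 3 + 0 + 1 + 1 + 0 = 11

11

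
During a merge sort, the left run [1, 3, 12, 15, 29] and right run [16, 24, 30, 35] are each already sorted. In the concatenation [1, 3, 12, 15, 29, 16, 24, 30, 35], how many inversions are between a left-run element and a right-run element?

There are 2 split inversions.

Take each right-half value and tally the left-half values above it:
r = 16: 29 → 1
r = 24: 29 → 1
r = 30: none → 0
r = 35: none → 0
Cross-inversions: 1 + 1 + 0 + 0 = 2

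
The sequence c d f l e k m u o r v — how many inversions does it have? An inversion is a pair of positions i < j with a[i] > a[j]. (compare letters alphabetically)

5

Count, for each position, how many later elements it exceeds:
c → none → 0
d → none → 0
f → e → 1
l → e, k → 2
e → none → 0
k → none → 0
m → none → 0
u → o, r → 2
o → none → 0
r → none → 0
v → none → 0
Sum: 0 + 0 + 1 + 2 + 0 + 0 + 0 + 2 + 0 + 0 + 0 = 5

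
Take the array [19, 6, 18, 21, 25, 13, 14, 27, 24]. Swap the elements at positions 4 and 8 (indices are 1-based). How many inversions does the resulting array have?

Positions 4 and 8 hold 21 and 27; after swapping, the array is [19, 6, 18, 27, 25, 13, 14, 21, 24].
Count, for each position, how many later elements it exceeds:
19: 4
6: 0
18: 2
27: 5
25: 4
13: 0
14: 0
21: 0
24: 0
Sum: 4 + 0 + 2 + 5 + 4 + 0 + 0 + 0 + 0 = 15

15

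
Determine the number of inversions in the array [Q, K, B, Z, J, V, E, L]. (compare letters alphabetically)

Count, for each position, how many later elements it exceeds:
Q → K, B, J, E, L → 5
K → B, J, E → 3
B → none → 0
Z → J, V, E, L → 4
J → E → 1
V → E, L → 2
E → none → 0
L → none → 0
Sum: 5 + 3 + 0 + 4 + 1 + 2 + 0 + 0 = 15

15 inversions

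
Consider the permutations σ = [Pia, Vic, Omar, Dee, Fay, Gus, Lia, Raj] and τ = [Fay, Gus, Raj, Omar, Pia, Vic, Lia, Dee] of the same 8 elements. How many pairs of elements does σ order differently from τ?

Assign each item its position (1..8) in the first ordering, then rewrite the second ordering as that position sequence:
positions: Pia→1, Vic→2, Omar→3, Dee→4, Fay→5, Gus→6, Lia→7, Raj→8
second ordering as positions: [5, 6, 8, 3, 1, 2, 7, 4]
Discordant pairs = inversions in this position sequence.
5: 3, 1, 2, 4 → 4
6: 3, 1, 2, 4 → 4
8: 3, 1, 2, 7, 4 → 5
3: 1, 2 → 2
1: 0
2: 0
7: 4 → 1
4: 0
Total: 4 + 4 + 5 + 2 + 0 + 0 + 1 + 0 = 16

There are 16 discordant pairs.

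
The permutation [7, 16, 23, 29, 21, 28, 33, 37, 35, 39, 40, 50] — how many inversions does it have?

4 inversions

For each element, count later entries that are smaller:
7: 0
16: 0
23: 1
29: 2
21: 0
28: 0
33: 0
37: 1
35: 0
39: 0
40: 0
50: 0
Sum: 0 + 0 + 1 + 2 + 0 + 0 + 0 + 1 + 0 + 0 + 0 + 0 = 4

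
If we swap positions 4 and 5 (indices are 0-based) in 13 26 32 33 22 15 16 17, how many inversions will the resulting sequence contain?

Positions 4 and 5 hold 22 and 15; after swapping, the array is [13, 26, 32, 33, 15, 22, 16, 17].
Sweep left to right; for each value list the smaller values that follow it:
13: 0
26: 4
32: 4
33: 4
15: 0
22: 2
16: 0
17: 0
Sum: 0 + 4 + 4 + 4 + 0 + 2 + 0 + 0 = 14

There are 14 inversions.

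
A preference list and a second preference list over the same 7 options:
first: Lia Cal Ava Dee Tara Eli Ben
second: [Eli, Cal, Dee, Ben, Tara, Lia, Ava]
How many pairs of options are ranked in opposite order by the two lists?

Assign each item its position (1..7) in the first ordering, then rewrite the second ordering as that position sequence:
positions: Lia→1, Cal→2, Ava→3, Dee→4, Tara→5, Eli→6, Ben→7
second ordering as positions: [6, 2, 4, 7, 5, 1, 3]
Discordant pairs = inversions in this position sequence.
6: 2, 4, 5, 1, 3 → 5
2: 1 → 1
4: 1, 3 → 2
7: 5, 1, 3 → 3
5: 1, 3 → 2
1: 0
3: 0
Total: 5 + 1 + 2 + 3 + 2 + 0 + 0 = 13

13 pairs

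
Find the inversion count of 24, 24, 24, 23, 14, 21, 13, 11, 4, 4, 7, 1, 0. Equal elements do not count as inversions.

Inversions: 71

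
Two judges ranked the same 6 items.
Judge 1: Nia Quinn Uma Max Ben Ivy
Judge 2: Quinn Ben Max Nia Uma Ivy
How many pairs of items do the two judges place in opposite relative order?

6

Assign each item its position (1..6) in the first ordering, then rewrite the second ordering as that position sequence:
positions: Nia→1, Quinn→2, Uma→3, Max→4, Ben→5, Ivy→6
second ordering as positions: [2, 5, 4, 1, 3, 6]
Discordant pairs = inversions in this position sequence.
2: 1 → 1
5: 4, 1, 3 → 3
4: 1, 3 → 2
1: 0
3: 0
6: 0
Total: 1 + 3 + 2 + 0 + 0 + 0 = 6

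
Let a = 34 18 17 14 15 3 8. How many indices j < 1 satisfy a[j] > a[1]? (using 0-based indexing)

1

The element at index 1 is 18.
Elements before it: 34
Those larger than 18: 34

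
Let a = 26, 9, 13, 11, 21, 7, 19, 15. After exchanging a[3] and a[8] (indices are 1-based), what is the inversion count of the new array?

16 inversions

Positions 3 and 8 hold 13 and 15; after swapping, the array is [26, 9, 15, 11, 21, 7, 19, 13].
For each element, count later entries that are smaller:
26 → 9, 15, 11, 21, 7, 19, 13 → 7
9 → 7 → 1
15 → 11, 7, 13 → 3
11 → 7 → 1
21 → 7, 19, 13 → 3
7 → none → 0
19 → 13 → 1
13 → none → 0
Sum: 7 + 1 + 3 + 1 + 3 + 0 + 1 + 0 = 16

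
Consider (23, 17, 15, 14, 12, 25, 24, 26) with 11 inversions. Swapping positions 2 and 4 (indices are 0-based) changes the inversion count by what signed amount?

Positions 2 and 4 hold 15 and 12; after swapping, the array is [23, 17, 12, 14, 15, 25, 24, 26].
For each element, count later entries that are smaller:
23 → 17, 12, 14, 15 → 4
17 → 12, 14, 15 → 3
12 → none → 0
14 → none → 0
15 → none → 0
25 → 24 → 1
24 → none → 0
26 → none → 0
Sum: 4 + 3 + 0 + 0 + 0 + 1 + 0 + 0 = 8
Change: 8 − 11 = -3

-3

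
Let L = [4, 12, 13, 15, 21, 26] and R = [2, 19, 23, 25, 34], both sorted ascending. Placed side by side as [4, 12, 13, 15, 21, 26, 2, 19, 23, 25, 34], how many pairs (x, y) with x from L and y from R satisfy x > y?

Take each right-half value and tally the left-half values above it:
r = 2: 4, 12, 13, 15, 21, 26 → 6
r = 19: 21, 26 → 2
r = 23: 26 → 1
r = 25: 26 → 1
r = 34: none → 0
Cross-inversions: 6 + 2 + 1 + 1 + 0 = 10

10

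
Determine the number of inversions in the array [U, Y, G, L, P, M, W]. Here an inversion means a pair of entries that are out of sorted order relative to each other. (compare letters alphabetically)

Listing every pair i<j with a[i]>a[j] (using 0-based positions):
(0,2): U > G
(0,3): U > L
(0,4): U > P
(0,5): U > M
(1,2): Y > G
(1,3): Y > L
(1,4): Y > P
(1,5): Y > M
(1,6): Y > W
(4,5): P > M
That's 10 pairs.

10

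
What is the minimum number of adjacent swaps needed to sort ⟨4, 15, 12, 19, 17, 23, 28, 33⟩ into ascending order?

2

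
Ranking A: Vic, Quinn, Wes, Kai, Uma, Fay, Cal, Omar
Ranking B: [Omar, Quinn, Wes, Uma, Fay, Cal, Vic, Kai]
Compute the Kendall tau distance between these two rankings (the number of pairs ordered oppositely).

15

Assign each item its position (1..8) in the first ordering, then rewrite the second ordering as that position sequence:
positions: Vic→1, Quinn→2, Wes→3, Kai→4, Uma→5, Fay→6, Cal→7, Omar→8
second ordering as positions: [8, 2, 3, 5, 6, 7, 1, 4]
Discordant pairs = inversions in this position sequence.
8: 2, 3, 5, 6, 7, 1, 4 → 7
2: 1 → 1
3: 1 → 1
5: 1, 4 → 2
6: 1, 4 → 2
7: 1, 4 → 2
1: 0
4: 0
Total: 7 + 1 + 1 + 2 + 2 + 2 + 0 + 0 = 15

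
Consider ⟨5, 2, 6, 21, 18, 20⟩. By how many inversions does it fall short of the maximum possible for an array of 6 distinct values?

Maximum inversions for 6 distinct elements is C(6, 2) = 6·5/2 = 15.
Current inversions — for each element, count later smaller elements:
5: 1
2: 0
6: 0
21: 2
18: 0
20: 0
Current total: 1 + 0 + 0 + 2 + 0 + 0 = 3
Shortfall: 15 − 3 = 12

12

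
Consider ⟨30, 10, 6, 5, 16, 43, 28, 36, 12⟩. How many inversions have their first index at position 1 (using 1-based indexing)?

6

The element at index 1 is 30.
Elements after it: 10, 6, 5, 16, 43, 28, 36, 12
Those smaller than 30: 10, 6, 5, 16, 28, 12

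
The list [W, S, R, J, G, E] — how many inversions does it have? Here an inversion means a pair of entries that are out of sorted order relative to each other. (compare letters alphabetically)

15 inversions

Count, for each position, how many later elements it exceeds:
W → S, R, J, G, E → 5
S → R, J, G, E → 4
R → J, G, E → 3
J → G, E → 2
G → E → 1
E → none → 0
Sum: 5 + 4 + 3 + 2 + 1 + 0 = 15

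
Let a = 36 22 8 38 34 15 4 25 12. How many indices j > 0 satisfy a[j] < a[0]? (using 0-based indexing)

The element at index 0 is 36.
Elements after it: 22, 8, 38, 34, 15, 4, 25, 12
Those smaller than 36: 22, 8, 34, 15, 4, 25, 12

7 such elements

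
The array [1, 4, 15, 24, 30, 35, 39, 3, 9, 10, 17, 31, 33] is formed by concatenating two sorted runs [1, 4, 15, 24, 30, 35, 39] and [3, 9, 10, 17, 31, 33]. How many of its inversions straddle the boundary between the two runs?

For each element r of the right run, count left-run elements greater than r:
r = 3: 4, 15, 24, 30, 35, 39 → 6
r = 9: 15, 24, 30, 35, 39 → 5
r = 10: 15, 24, 30, 35, 39 → 5
r = 17: 24, 30, 35, 39 → 4
r = 31: 35, 39 → 2
r = 33: 35, 39 → 2
Cross-inversions: 6 + 5 + 5 + 4 + 2 + 2 = 24

Cross-inversions: 24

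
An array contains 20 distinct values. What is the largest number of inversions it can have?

190 inversions

The maximum occurs when the array is in strictly decreasing order: every one of the C(20, 2) pairs is inverted.
C(20, 2) = 20·19/2 = 190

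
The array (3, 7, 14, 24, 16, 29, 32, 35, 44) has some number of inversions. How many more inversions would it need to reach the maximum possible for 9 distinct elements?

Maximum inversions for 9 distinct elements is C(9, 2) = 9·8/2 = 36.
Current inversions — for each element, count later smaller elements:
3: 0
7: 0
14: 0
24: 1
16: 0
29: 0
32: 0
35: 0
44: 0
Current total: 0 + 0 + 0 + 1 + 0 + 0 + 0 + 0 + 0 = 1
Shortfall: 36 − 1 = 35

35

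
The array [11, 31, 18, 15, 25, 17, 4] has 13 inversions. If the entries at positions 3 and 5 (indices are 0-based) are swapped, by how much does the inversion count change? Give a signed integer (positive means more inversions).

+1

Positions 3 and 5 hold 15 and 17; after swapping, the array is [11, 31, 18, 17, 25, 15, 4].
Sweep left to right; for each value list the smaller values that follow it:
11 → 4 → 1
31 → 18, 17, 25, 15, 4 → 5
18 → 17, 15, 4 → 3
17 → 15, 4 → 2
25 → 15, 4 → 2
15 → 4 → 1
4 → none → 0
Sum: 1 + 5 + 3 + 2 + 2 + 1 + 0 = 14
Change: 14 − 13 = +1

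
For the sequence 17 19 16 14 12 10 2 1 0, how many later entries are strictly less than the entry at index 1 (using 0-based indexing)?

7

The element at index 1 is 19.
Elements after it: 16, 14, 12, 10, 2, 1, 0
Those smaller than 19: 16, 14, 12, 10, 2, 1, 0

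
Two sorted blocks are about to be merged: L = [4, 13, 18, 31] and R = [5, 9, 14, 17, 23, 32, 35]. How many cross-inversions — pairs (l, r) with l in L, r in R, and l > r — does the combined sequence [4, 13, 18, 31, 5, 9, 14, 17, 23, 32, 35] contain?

11 split inversions

For each element r of the right run, count left-run elements greater than r:
r = 5: 13, 18, 31 → 3
r = 9: 13, 18, 31 → 3
r = 14: 18, 31 → 2
r = 17: 18, 31 → 2
r = 23: 31 → 1
r = 32: none → 0
r = 35: none → 0
Cross-inversions: 3 + 3 + 2 + 2 + 1 + 0 + 0 = 11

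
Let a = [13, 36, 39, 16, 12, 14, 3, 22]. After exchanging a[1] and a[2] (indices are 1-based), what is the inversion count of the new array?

18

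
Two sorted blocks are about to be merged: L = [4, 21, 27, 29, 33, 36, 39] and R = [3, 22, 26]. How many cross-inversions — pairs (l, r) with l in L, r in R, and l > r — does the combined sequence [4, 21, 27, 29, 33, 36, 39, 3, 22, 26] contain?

There are 17 split inversions.

For each element r of the right run, count left-run elements greater than r:
r = 3: 4, 21, 27, 29, 33, 36, 39 → 7
r = 22: 27, 29, 33, 36, 39 → 5
r = 26: 27, 29, 33, 36, 39 → 5
Cross-inversions: 7 + 5 + 5 = 17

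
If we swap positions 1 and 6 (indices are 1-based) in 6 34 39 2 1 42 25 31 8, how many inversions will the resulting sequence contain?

Positions 1 and 6 hold 6 and 42; after swapping, the array is [42, 34, 39, 2, 1, 6, 25, 31, 8].
Count, for each position, how many later elements it exceeds:
42: 8
34: 6
39: 6
2: 1
1: 0
6: 0
25: 1
31: 1
8: 0
Sum: 8 + 6 + 6 + 1 + 0 + 0 + 1 + 1 + 0 = 23

23 inversions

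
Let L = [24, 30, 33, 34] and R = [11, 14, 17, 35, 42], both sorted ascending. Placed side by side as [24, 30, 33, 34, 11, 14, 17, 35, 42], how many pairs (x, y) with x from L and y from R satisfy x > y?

12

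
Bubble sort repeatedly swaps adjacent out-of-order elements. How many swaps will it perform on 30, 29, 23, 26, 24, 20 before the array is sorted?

Each adjacent swap fixes exactly one inversion, so the minimum swap count equals the number of inversions.
Count inversions — for each element, later elements that are smaller:
30: 29, 23, 26, 24, 20 → 5
29: 23, 26, 24, 20 → 4
23: 20 → 1
26: 24, 20 → 2
24: 20 → 1
20: none → 0
Total inversions: 5 + 4 + 1 + 2 + 1 + 0 = 13

13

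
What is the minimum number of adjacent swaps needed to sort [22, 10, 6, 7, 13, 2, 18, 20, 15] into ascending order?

16 swaps

Each adjacent swap fixes exactly one inversion, so the minimum swap count equals the number of inversions.
Count inversions — for each element, later elements that are smaller:
22: 10, 6, 7, 13, 2, 18, 20, 15 → 8
10: 6, 7, 2 → 3
6: 2 → 1
7: 2 → 1
13: 2 → 1
2: none → 0
18: 15 → 1
20: 15 → 1
15: none → 0
Total inversions: 8 + 3 + 1 + 1 + 1 + 0 + 1 + 1 + 0 = 16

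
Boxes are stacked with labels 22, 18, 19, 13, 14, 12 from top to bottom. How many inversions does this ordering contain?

13

For each element, count later entries that are smaller:
22 → 18, 19, 13, 14, 12 → 5
18 → 13, 14, 12 → 3
19 → 13, 14, 12 → 3
13 → 12 → 1
14 → 12 → 1
12 → none → 0
Sum: 5 + 3 + 3 + 1 + 1 + 0 = 13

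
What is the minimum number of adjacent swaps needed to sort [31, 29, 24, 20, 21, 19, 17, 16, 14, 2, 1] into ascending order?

There are 54 swaps.

The minimum number of adjacent swaps to sort an array equals its inversion count, since every such swap removes exactly one inversion.
Count inversions — for each element, later elements that are smaller:
31: 29, 24, 20, 21, 19, 17, 16, 14, 2, 1 → 10
29: 24, 20, 21, 19, 17, 16, 14, 2, 1 → 9
24: 20, 21, 19, 17, 16, 14, 2, 1 → 8
20: 19, 17, 16, 14, 2, 1 → 6
21: 19, 17, 16, 14, 2, 1 → 6
19: 17, 16, 14, 2, 1 → 5
17: 16, 14, 2, 1 → 4
16: 14, 2, 1 → 3
14: 2, 1 → 2
2: 1 → 1
1: none → 0
Total inversions: 10 + 9 + 8 + 6 + 6 + 5 + 4 + 3 + 2 + 1 + 0 = 54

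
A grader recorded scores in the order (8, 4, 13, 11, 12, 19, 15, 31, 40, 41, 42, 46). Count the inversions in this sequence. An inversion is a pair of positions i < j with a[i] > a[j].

Inversions: 4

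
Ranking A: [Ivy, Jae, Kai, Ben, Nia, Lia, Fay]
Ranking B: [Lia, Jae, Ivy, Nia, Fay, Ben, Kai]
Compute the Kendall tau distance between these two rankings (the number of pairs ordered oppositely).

11

Assign each item its position (1..7) in the first ordering, then rewrite the second ordering as that position sequence:
positions: Ivy→1, Jae→2, Kai→3, Ben→4, Nia→5, Lia→6, Fay→7
second ordering as positions: [6, 2, 1, 5, 7, 4, 3]
Discordant pairs = inversions in this position sequence.
6: 2, 1, 5, 4, 3 → 5
2: 1 → 1
1: 0
5: 4, 3 → 2
7: 4, 3 → 2
4: 3 → 1
3: 0
Total: 5 + 1 + 0 + 2 + 2 + 1 + 0 = 11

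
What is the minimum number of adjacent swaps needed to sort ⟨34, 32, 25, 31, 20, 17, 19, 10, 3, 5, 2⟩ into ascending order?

52

Each adjacent swap fixes exactly one inversion, so the minimum swap count equals the number of inversions.
Count inversions — for each element, later elements that are smaller:
34: 32, 25, 31, 20, 17, 19, 10, 3, 5, 2 → 10
32: 25, 31, 20, 17, 19, 10, 3, 5, 2 → 9
25: 20, 17, 19, 10, 3, 5, 2 → 7
31: 20, 17, 19, 10, 3, 5, 2 → 7
20: 17, 19, 10, 3, 5, 2 → 6
17: 10, 3, 5, 2 → 4
19: 10, 3, 5, 2 → 4
10: 3, 5, 2 → 3
3: 2 → 1
5: 2 → 1
2: none → 0
Total inversions: 10 + 9 + 7 + 7 + 6 + 4 + 4 + 3 + 1 + 1 + 0 = 52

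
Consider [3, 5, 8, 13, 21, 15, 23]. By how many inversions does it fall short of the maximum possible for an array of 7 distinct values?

Maximum inversions for 7 distinct elements is C(7, 2) = 7·6/2 = 21.
Current inversions — for each element, count later smaller elements:
3: 0
5: 0
8: 0
13: 0
21: 1
15: 0
23: 0
Current total: 0 + 0 + 0 + 0 + 1 + 0 + 0 = 1
Shortfall: 21 − 1 = 20

20 inversions short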